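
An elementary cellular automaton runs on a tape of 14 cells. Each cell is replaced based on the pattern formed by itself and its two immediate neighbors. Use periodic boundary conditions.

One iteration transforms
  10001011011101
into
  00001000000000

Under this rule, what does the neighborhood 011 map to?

At position 6 the neighborhood is 011; the next row has 0 there.

0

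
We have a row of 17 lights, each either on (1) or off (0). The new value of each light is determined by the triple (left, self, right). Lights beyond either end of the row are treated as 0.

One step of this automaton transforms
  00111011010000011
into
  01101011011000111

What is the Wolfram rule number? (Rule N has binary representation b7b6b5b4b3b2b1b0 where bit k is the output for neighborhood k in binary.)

94

position 3: 111 → 0  (bit 7 = 0)
position 4: 110 → 1  (bit 6 = 1)
position 5: 101 → 0  (bit 5 = 0)
position 10: 100 → 1  (bit 4 = 1)
position 2: 011 → 1  (bit 3 = 1)
position 9: 010 → 1  (bit 2 = 1)
position 1: 001 → 1  (bit 1 = 1)
position 0: 000 → 0  (bit 0 = 0)
bits b7..b0 = 01011110 = 94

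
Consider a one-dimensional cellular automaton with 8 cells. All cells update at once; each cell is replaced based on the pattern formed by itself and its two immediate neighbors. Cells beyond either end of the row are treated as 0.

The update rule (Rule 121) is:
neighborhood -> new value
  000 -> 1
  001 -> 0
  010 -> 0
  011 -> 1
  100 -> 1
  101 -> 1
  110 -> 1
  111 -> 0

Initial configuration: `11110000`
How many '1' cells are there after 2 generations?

3

10011111
01010001
count of 1: 3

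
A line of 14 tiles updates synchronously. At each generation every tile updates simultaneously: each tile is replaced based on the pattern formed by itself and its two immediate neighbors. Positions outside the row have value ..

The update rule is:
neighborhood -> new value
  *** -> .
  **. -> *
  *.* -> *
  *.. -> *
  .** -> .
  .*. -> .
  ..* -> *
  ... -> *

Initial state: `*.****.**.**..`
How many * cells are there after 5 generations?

.*...**.**.***
*.***.**.**..*
.*..**.**.***.
*.**.**.**..**
.*.**.**.***.*
count of *: 9

9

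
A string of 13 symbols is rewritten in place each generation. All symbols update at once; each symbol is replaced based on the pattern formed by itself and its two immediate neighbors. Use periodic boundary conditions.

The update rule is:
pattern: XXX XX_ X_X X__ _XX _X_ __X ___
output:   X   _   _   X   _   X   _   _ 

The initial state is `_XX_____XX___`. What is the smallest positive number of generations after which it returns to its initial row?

___X______X__
___XX_____XX_
_____X______X
X____XX_____X
_X_____X_____
_XX____XX____
___X_____X___
___XX____XX__
_____X_____X_
_____XX____XX
X______X_____
XX_____XX____
__X______X___
__XX_____XX__
____X______X_
____XX_____XX
X_____X______
XX____XX_____
__X_____X____
__XX____XX___
____X_____X__
____XX____XX_
______X_____X
X_____XX____X
_X______X____
_XX_____XX___

26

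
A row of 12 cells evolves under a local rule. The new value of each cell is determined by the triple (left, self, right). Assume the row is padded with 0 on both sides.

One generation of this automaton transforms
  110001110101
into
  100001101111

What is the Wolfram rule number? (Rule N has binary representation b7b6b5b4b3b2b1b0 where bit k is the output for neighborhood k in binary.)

172

position 6: 111 → 1  (bit 7 = 1)
position 1: 110 → 0  (bit 6 = 0)
position 8: 101 → 1  (bit 5 = 1)
position 2: 100 → 0  (bit 4 = 0)
position 0: 011 → 1  (bit 3 = 1)
position 9: 010 → 1  (bit 2 = 1)
position 4: 001 → 0  (bit 1 = 0)
position 3: 000 → 0  (bit 0 = 0)
bits b7..b0 = 10101100 = 172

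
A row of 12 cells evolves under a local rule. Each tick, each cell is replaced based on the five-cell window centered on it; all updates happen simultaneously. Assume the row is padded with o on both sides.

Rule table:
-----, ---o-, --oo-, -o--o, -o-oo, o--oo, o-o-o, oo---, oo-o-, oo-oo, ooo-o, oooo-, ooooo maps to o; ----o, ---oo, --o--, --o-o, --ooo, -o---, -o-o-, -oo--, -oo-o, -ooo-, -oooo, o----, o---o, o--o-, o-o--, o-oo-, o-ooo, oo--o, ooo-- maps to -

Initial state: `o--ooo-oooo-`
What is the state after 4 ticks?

-o-oooo--o-o

--o--oo--ooo
---ooo--o--o
o--------oo-
-o-oooo--o-o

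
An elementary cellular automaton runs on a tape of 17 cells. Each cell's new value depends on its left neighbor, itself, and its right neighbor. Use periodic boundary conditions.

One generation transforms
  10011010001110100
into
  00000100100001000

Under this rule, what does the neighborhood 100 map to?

At position 1 the neighborhood is 100; the next row has 0 there.

0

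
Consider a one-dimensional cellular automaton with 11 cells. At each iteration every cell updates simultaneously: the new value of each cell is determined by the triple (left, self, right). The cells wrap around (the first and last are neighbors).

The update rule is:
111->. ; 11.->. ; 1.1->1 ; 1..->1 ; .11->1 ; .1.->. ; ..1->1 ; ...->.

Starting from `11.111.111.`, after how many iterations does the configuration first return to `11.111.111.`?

1.11..11..1
.11.111.111
11.11..11..
1.11.111.11
.11.11..11.
11.11.111.1
..11.11..11
111.11.111.
1..11.11..1
.111.11.111
11..11.11..
1.111.11.11
.11..11.11.
11.111.11.1
..11..11.11
111.111.11.
1..11..11.1
.111.111.11
11..11..11.
1.111.111.1
.11..11..11
11.111.111.

22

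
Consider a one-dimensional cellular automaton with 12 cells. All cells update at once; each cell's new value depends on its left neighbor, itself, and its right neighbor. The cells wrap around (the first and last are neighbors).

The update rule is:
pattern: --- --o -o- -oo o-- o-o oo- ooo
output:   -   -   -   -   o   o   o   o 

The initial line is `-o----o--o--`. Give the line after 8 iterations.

--o--o---o--

--o----o--o-
---o----o--o
o---o----o--
-o---o----o-
--o---o----o
o--o---o----
-o--o---o---
--o--o---o--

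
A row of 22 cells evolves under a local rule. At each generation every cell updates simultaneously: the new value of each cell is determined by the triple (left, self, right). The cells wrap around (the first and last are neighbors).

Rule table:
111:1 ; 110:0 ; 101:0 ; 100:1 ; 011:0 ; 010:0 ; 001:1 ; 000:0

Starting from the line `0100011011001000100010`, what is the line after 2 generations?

1010100000110101010101
0000010001000000000000

0000010001000000000000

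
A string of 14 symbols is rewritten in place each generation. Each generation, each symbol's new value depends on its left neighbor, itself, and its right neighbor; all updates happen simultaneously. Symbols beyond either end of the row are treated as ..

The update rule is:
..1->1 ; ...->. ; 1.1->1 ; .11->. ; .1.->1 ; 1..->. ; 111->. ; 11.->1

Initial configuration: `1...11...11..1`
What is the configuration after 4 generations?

.1..1.1...1..1

1..1.1..1.1.11
1.1111.11111.1
11...11....111
.1..1.1...1..1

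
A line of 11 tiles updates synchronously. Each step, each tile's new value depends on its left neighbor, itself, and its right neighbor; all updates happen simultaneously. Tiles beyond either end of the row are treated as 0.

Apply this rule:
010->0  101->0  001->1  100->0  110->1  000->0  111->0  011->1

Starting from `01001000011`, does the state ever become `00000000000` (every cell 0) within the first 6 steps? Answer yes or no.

10010000111
00100001101
01000011100
10000110100
00001110000
00011010000
step 6 is 00011010000, still not uniform 0

no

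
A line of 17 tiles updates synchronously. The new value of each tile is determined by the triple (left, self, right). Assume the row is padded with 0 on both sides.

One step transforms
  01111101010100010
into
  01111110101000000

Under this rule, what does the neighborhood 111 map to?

At position 2 the neighborhood is 111; the next row has 1 there.

1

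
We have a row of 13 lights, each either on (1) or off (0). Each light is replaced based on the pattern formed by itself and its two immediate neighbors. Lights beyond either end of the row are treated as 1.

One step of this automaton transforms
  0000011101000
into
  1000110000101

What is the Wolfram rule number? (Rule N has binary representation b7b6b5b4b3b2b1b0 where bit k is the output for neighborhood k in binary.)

position 6: 111 → 0  (bit 7 = 0)
position 7: 110 → 0  (bit 6 = 0)
position 8: 101 → 0  (bit 5 = 0)
position 0: 100 → 1  (bit 4 = 1)
position 5: 011 → 1  (bit 3 = 1)
position 9: 010 → 0  (bit 2 = 0)
position 4: 001 → 1  (bit 1 = 1)
position 1: 000 → 0  (bit 0 = 0)
bits b7..b0 = 00011010 = 26

26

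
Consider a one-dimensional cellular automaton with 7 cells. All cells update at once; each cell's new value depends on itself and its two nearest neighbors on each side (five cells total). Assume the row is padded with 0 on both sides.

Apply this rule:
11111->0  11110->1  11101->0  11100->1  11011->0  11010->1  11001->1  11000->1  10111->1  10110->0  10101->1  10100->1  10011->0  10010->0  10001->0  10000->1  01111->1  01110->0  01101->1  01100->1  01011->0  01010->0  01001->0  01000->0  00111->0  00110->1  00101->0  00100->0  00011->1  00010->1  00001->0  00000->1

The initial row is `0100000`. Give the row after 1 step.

1001111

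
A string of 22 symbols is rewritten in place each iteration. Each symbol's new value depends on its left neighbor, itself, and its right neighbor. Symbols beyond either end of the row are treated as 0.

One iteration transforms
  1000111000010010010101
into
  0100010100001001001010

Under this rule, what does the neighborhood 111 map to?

At position 5 the neighborhood is 111; the next row has 1 there.

1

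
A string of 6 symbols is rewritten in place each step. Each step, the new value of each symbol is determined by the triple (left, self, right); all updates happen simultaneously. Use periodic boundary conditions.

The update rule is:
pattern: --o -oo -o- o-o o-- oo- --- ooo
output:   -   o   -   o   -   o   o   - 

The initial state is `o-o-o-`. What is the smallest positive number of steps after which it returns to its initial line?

2

-o-o-o
o-o-o-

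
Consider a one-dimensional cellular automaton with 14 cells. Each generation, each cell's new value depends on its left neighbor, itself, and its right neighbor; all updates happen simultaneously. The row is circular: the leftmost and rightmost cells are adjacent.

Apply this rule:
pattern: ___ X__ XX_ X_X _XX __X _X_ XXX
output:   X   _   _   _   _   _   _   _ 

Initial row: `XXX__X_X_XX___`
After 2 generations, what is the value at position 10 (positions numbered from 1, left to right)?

____________X_
XXXXXXXXXXX___
position 10 holds X

X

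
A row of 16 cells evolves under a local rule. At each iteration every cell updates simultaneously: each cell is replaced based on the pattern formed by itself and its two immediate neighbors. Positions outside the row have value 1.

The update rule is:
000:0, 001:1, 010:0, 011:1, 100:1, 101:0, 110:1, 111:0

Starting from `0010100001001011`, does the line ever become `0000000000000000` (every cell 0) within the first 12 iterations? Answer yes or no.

no

iteration 1: 1100010010110010
iteration 2: 0110101100111100
iteration 3: 0110001111100111
iteration 4: 0111011000111100
iteration 5: 0101011101100111
iteration 6: 0000010101111100
iteration 7: 1000100001000111
iteration 8: 1101010010101100
iteration 9: 0100001100001111
iteration 10: 0010011110011000
iteration 11: 1101110011111101
iteration 12: 0101011110000101
iteration 12 is 0101011110000101, still not uniform 0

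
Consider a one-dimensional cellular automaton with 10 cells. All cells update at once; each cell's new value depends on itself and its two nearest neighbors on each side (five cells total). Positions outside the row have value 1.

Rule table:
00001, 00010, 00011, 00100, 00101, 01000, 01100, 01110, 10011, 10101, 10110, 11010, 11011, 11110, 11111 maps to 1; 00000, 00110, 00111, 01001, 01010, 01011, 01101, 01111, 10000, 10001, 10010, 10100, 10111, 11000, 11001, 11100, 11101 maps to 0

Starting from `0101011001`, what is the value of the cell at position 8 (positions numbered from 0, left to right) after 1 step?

step 1: 1101011010
position 8 holds 1

1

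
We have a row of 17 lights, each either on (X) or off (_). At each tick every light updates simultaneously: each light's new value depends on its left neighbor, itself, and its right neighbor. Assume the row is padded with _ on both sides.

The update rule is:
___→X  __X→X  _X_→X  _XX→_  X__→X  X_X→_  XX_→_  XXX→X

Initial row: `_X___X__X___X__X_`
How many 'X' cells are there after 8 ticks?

9

XXXXXXXXXXXXXXXXX
_XXXXXXXXXXXXXXX_
X_XXXXXXXXXXXXX_X
X__XXXXXXXXXXX__X
XXX_XXXXXXXXX_XXX
_X___XXXXXXX___X_
XXXXX_XXXXX_XXXXX
_XXX___XXX___XXX_
count of X: 9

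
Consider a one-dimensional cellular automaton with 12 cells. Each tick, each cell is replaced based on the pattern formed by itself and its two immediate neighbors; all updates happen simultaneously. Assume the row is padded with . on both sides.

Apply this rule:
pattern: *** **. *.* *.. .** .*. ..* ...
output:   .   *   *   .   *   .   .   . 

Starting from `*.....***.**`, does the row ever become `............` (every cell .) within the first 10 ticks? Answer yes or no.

no

tick 1: ......*.****
tick 2: .......**..*
tick 3: .......**...
tick 4: .......**...  (fixed point — unchanged through tick 10)
tick 10 is .......**..., still not uniform .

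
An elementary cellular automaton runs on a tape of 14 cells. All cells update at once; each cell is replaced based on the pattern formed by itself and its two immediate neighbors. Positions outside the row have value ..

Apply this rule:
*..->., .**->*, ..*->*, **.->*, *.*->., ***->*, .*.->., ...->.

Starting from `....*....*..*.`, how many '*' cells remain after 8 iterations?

2

...*....*..*..
..*....*..*...
.*....*..*....
*....*..*.....
....*..*......
...*..*.......
..*..*........
.*..*.........
count of *: 2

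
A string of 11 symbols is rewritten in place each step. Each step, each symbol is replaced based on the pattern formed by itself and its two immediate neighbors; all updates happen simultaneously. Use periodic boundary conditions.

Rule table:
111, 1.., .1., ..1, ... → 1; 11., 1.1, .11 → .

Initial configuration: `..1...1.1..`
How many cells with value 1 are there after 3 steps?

step 1: 1111111.111
step 2: 111111...11
step 3: 11111.111.1
count of 1: 9

9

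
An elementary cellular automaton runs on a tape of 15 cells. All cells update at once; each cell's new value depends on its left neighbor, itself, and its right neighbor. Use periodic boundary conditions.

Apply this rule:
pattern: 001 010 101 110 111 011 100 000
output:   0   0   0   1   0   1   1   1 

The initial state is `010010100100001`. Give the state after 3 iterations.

001000010011100
100111001010111
110101100000100

110101100000100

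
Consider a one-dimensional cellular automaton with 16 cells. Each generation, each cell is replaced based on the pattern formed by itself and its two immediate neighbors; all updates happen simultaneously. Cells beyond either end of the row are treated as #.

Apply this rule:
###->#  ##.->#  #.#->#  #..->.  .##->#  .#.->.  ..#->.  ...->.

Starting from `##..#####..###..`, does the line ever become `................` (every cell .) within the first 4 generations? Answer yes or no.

##..#####..###..  (fixed point — unchanged through generation 4)
generation 4 is ##..#####..###.., still not uniform .

no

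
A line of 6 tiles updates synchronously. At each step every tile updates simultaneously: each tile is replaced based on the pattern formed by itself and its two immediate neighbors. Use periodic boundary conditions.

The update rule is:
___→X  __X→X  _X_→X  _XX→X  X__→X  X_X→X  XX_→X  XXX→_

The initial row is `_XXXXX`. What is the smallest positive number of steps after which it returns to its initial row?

XX___X
_XXXXX

2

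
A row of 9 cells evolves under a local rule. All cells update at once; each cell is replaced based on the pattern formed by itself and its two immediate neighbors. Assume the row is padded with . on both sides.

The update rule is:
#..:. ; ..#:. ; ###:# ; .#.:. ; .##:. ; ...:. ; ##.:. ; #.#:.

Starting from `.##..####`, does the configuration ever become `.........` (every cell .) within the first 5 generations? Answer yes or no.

......##.
.........
all cells are . at generation 2

yes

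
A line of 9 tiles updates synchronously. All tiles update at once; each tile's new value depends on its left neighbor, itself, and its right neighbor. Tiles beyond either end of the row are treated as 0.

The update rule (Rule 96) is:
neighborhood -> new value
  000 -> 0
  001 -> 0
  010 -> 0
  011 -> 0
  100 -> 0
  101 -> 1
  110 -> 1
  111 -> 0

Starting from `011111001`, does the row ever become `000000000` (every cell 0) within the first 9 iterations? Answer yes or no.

yes

000001000
000000000
all cells are 0 at iteration 2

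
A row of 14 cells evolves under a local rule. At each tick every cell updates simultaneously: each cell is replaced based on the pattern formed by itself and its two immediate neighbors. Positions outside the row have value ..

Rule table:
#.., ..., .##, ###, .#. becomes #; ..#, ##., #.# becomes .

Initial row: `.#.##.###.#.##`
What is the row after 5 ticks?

tick 1: .#.#..##..#.#.
tick 2: .#.##.#.#.#.##
tick 3: .#.#..#.#.#.#.
tick 4: .#.##.#.#.#.##  (repeats tick 2; period 2)
tick 5: .#.#..#.#.#.#.

.#.#..#.#.#.#.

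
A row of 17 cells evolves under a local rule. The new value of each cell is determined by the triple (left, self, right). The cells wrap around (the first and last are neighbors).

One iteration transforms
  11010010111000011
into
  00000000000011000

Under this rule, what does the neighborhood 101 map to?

At position 2 the neighborhood is 101; the next row has 0 there.

0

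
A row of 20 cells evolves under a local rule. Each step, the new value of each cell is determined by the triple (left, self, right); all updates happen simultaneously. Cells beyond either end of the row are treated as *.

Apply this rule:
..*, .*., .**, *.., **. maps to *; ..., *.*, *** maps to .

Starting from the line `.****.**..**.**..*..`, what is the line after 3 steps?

.*..*.******.*******
.****.*....*.*......
.*..*.**..**.**....*

.*..*.**..**.**....*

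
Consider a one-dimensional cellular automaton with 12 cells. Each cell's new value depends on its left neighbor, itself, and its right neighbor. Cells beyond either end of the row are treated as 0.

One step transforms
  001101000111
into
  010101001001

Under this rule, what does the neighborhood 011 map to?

0

At position 2 the neighborhood is 011; the next row has 0 there.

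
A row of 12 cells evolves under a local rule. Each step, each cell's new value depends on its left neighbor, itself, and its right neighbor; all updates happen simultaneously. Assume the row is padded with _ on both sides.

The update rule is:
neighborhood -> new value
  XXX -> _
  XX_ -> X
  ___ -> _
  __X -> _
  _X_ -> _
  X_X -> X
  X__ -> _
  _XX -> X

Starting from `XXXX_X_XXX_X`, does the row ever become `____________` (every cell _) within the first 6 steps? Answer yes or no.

yes

step 1: X__XX_XX_XX_
step 2: ___XXXXXXXX_
step 3: ___X______X_
step 4: ____________
all cells are _ at step 4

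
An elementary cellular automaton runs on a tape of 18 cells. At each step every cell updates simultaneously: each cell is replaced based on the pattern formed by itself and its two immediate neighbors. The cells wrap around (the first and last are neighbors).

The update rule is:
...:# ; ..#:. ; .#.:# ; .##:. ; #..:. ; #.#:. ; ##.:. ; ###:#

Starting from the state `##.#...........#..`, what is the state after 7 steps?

step 1: ...#.#########.#..
step 2: ##.#..#######..#.#
step 3: #..#...#####...#..
step 4: #..#.#..###..#.#..
step 5: #..#.#...#...#.#..
step 6: #..#.#.#.#.#.#.#..
step 7: #..#.#.#.#.#.#.#..

#..#.#.#.#.#.#.#..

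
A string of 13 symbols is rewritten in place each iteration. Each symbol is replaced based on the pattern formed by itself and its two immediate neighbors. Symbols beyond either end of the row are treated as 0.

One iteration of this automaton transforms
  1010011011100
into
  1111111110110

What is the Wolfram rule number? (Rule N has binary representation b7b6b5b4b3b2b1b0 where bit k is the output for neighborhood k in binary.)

126

position 9: 111 → 0  (bit 7 = 0)
position 6: 110 → 1  (bit 6 = 1)
position 1: 101 → 1  (bit 5 = 1)
position 3: 100 → 1  (bit 4 = 1)
position 5: 011 → 1  (bit 3 = 1)
position 0: 010 → 1  (bit 2 = 1)
position 4: 001 → 1  (bit 1 = 1)
position 12: 000 → 0  (bit 0 = 0)
bits b7..b0 = 01111110 = 126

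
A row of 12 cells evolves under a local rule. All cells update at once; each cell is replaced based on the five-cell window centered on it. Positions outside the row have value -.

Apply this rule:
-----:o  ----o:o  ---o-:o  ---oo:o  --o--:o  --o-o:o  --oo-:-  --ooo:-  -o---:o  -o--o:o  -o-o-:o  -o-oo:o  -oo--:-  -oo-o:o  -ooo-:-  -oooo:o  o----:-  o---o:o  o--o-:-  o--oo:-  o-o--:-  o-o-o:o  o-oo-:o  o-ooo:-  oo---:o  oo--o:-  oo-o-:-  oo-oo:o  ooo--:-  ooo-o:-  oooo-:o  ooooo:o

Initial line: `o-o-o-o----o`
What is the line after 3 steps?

step 1: oooooo-o-ooo
step 2: -oooo--oo---
step 3: o-oo-----o-o

o-oo-----o-o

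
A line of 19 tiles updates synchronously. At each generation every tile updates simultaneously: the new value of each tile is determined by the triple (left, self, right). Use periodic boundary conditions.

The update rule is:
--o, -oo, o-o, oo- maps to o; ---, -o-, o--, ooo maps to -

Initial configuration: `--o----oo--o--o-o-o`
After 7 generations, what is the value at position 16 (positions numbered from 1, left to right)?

-

generation 1: -o----ooo-o--o-o-o-
generation 2: o----oo-oo--o-o-o--
generation 3: ----oooooo-o-o-o--o
generation 4: ---oo----oo-o-o--o-
generation 5: --ooo---oooo-o--o--
generation 6: -oo-o--oo--oo--o---
generation 7: oooo--ooo-ooo-o----
position 16 holds -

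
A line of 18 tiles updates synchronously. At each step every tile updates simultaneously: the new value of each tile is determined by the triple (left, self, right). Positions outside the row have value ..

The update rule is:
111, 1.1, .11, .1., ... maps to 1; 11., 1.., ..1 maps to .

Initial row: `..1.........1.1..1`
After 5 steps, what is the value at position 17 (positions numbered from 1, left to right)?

1.1.1111111.111..1
1111111111.111...1
111111111.111..1.1
11111111.111...111
1111111.111..1.11.
position 17 holds 1

1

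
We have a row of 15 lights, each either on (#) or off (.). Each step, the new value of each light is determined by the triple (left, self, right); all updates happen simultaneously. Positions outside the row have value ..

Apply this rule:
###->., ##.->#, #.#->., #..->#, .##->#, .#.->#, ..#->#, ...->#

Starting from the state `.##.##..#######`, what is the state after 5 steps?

#.#.#####.....#

###.#####.....#
#.#.#...#######
#.#.#####.....#
#.#.#...#######  (repeats step 2; period 2)
step 5: #.#.#####.....#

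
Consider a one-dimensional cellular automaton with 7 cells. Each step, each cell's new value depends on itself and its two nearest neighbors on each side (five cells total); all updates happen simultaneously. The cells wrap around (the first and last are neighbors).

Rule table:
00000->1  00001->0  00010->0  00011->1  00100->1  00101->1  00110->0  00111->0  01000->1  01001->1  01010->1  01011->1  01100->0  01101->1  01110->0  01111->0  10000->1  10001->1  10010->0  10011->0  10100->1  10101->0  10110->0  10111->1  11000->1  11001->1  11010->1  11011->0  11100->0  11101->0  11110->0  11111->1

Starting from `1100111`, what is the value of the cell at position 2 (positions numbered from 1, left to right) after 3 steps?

0010001
1011101
1010000
position 2 holds 0

0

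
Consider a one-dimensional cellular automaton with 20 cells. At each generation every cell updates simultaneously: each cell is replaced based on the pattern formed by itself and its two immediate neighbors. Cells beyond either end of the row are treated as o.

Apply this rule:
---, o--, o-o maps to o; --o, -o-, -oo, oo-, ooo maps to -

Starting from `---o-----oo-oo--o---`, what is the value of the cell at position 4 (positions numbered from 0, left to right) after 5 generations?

generation 1: oo--oooo---o--o--oo-
generation 2: --o-----oo--o--o---o
generation 3: o--oooo---o--o--oo--
generation 4: -o-----oo--o--o---o-
generation 5: o-oooo---o--o--oo--o
position 4 holds o

o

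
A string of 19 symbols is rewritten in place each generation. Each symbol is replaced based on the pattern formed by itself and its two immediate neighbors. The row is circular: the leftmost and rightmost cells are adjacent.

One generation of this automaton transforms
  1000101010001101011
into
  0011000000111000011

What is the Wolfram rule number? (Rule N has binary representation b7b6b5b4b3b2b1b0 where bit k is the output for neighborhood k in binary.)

position 18: 111 → 1  (bit 7 = 1)
position 0: 110 → 0  (bit 6 = 0)
position 5: 101 → 0  (bit 5 = 0)
position 1: 100 → 0  (bit 4 = 0)
position 12: 011 → 1  (bit 3 = 1)
position 4: 010 → 0  (bit 2 = 0)
position 3: 001 → 1  (bit 1 = 1)
position 2: 000 → 1  (bit 0 = 1)
bits b7..b0 = 10001011 = 139

139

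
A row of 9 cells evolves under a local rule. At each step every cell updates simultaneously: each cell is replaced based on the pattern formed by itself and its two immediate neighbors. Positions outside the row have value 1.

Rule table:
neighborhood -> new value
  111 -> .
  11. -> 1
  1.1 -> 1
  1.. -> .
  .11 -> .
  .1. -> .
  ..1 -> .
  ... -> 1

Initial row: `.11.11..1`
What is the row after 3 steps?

.11.1...1

step 1: 1.11.1...
step 2: 11.11..1.
step 3: .11.1...1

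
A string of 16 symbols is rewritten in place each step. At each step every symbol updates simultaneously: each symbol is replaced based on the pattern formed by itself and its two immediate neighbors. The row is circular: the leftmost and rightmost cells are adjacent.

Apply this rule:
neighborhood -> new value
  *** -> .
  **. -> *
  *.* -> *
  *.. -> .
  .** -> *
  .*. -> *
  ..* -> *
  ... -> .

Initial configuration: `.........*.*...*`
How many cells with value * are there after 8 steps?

8

........****..**
.......**..*.***
......***.****.*
.....**.***..***
....*****.*.**.*
...**...********
..***..**......*
.**.*.***.....**
count of *: 8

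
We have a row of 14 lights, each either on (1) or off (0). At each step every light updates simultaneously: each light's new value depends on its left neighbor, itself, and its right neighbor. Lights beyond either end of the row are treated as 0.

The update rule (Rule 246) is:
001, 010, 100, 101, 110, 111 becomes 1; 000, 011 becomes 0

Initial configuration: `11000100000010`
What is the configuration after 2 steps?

10110111001011

step 1: 01101110000111
step 2: 10110111001011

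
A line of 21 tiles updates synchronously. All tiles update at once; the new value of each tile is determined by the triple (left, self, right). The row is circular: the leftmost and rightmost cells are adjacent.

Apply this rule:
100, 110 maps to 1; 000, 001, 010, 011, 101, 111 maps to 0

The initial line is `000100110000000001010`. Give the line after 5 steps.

000010011000000000001
100001001100000000000
010000100110000000000
001000010011000000000
000100001001100000000

000100001001100000000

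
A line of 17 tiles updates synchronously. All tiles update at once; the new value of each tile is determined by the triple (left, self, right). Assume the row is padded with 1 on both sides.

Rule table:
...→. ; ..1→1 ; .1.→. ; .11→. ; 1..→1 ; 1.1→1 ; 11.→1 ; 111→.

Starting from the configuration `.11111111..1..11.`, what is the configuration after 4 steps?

1.11.1.1.11.11...

step 1: 1.......111.11.11
step 2: 11.....1..11.11..
step 3: .11...1.11.11.111
step 4: 1.11.1.1.11.11...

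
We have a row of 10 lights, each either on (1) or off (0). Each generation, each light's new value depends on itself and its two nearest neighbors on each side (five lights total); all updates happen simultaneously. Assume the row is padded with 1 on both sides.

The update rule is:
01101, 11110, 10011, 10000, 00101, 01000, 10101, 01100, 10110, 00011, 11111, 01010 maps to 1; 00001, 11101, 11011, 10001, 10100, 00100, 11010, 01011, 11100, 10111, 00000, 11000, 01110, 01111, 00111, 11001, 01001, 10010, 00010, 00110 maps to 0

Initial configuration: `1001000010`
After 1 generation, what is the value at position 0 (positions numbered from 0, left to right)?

0

generation 1: 0000110010
position 0 holds 0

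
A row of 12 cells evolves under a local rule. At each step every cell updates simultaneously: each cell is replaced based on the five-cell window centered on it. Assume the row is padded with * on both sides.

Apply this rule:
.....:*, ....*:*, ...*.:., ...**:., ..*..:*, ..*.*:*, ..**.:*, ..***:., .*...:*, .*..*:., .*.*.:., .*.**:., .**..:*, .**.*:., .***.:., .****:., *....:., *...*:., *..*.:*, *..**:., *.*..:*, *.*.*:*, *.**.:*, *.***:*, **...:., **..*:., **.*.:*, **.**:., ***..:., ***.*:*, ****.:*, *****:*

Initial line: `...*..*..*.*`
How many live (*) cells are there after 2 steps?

4

step 1: ...*.**.**.*
step 2: ...*.*..*..*
count of *: 4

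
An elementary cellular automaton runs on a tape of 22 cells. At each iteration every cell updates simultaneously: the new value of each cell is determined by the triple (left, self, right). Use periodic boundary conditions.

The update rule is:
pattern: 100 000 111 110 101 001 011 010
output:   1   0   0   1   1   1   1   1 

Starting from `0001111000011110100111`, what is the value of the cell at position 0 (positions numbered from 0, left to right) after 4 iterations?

iteration 1: 1011001100110011111101
iteration 2: 1111111111111110000111
iteration 3: 0000000000000011001100
iteration 4: 0000000000000111111110
position 0 holds 0

0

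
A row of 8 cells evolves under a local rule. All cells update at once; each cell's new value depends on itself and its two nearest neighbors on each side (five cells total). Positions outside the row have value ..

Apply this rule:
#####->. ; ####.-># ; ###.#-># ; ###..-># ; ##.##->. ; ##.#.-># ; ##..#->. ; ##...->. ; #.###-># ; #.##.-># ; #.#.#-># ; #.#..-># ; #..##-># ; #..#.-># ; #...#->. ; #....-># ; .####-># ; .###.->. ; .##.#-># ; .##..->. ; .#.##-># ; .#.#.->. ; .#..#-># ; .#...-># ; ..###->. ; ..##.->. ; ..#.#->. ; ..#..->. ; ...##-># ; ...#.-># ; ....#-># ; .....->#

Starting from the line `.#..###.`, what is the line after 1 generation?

#.##..#.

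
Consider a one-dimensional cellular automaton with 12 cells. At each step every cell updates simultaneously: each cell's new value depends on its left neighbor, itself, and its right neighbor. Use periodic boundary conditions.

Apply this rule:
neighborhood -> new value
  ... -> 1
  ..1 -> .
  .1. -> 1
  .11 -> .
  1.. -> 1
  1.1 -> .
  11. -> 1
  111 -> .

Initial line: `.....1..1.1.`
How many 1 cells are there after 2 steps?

step 1: 1111.11.1.11
step 2: ...1..1.1...
count of 1: 3

3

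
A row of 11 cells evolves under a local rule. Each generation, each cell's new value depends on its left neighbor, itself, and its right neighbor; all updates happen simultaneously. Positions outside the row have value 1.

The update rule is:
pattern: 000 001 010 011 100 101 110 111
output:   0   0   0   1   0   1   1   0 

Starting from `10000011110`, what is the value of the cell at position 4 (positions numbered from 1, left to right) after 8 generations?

0

10000010011
10000000010
10000000001
10000000001  (fixed point — unchanged through generation 8)
position 4 holds 0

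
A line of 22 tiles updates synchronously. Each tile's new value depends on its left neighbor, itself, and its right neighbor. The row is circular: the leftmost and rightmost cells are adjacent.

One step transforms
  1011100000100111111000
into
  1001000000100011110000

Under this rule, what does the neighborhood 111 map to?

At position 3 the neighborhood is 111; the next row has 1 there.

1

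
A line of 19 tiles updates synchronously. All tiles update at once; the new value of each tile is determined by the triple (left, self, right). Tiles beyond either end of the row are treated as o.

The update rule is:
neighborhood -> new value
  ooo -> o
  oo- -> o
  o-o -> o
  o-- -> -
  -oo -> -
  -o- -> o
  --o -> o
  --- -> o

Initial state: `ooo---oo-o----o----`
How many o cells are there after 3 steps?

ooo-oo-ooo-oooo-ooo
oooo-oo-ooo-oooo-oo
ooooo-oo-ooo-oooo-o
count of o: 15

15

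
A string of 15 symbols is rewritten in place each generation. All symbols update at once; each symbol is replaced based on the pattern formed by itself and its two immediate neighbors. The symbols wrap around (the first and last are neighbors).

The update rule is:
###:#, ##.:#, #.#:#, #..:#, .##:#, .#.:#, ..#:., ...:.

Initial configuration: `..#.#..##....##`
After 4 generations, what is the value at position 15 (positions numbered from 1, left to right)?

#.####.###...##
###########..##
############.##
###############
position 15 holds #

#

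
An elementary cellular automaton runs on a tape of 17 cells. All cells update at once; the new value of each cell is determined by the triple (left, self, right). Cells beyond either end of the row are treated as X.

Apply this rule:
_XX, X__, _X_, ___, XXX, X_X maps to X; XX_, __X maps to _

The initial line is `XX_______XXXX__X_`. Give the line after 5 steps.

XXXX_XXX_XXXXXXXX

X_XXXXXX_XXX_X_XX
_XXXXXX_XXX_XXXXX
XXXXXX_XXX_XXXXXX
XXXXX_XXX_XXXXXXX
XXXX_XXX_XXXXXXXX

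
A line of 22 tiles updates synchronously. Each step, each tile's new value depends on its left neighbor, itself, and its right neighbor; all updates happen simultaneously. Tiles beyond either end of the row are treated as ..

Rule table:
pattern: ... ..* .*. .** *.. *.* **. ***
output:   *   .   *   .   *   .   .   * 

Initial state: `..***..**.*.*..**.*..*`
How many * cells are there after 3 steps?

11

*..*.*....*.**....**.*
**.*.****.*...***....*
...*..**..***..*.***.*
count of *: 11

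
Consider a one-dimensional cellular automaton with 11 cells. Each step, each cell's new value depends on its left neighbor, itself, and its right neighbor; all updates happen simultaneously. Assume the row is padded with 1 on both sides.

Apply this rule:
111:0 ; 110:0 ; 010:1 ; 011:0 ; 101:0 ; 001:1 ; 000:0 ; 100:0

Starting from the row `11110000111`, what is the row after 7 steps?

01000100010

00000001000
00000011001
00000100010
00001100110
00010001000
00110011001
01000100010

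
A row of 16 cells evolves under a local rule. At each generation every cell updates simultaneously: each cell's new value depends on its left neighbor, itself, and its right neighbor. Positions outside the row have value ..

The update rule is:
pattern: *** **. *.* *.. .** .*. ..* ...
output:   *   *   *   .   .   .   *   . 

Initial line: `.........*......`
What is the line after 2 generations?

.......*........

........*.......
.......*........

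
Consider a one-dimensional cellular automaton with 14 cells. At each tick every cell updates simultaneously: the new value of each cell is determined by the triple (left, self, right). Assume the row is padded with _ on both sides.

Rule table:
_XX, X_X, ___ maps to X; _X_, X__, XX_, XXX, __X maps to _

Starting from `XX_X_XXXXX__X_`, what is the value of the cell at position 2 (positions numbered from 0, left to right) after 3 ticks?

X

X_X_XX________
_X_XX__XXXXXXX
__XX___X______
position 2 holds X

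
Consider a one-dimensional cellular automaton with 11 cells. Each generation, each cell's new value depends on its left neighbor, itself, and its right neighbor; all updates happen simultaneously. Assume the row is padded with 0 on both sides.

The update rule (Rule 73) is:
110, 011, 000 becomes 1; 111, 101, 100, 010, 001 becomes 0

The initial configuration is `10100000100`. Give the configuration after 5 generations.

00001110001
11101010100
10100000001
00001111100
11101000101

11101000101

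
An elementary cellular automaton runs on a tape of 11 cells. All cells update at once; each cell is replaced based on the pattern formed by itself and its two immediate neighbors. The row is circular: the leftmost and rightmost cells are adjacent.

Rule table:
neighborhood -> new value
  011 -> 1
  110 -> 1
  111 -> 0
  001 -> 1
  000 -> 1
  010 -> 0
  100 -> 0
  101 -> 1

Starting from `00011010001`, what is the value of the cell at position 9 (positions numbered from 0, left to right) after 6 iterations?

iteration 1: 01111100110
iteration 2: 11000101110
iteration 3: 11011011011
iteration 4: 01111111110
iteration 5: 11000000010
iteration 6: 11011111101
position 9 holds 0

0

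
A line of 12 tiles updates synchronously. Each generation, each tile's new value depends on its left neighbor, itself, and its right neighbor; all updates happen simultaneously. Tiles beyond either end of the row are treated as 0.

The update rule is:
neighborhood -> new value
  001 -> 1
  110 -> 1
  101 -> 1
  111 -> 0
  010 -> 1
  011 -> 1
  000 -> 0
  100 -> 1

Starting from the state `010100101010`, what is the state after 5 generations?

111111111111
100000000001
110000000011
111000000111
101100001101

101100001101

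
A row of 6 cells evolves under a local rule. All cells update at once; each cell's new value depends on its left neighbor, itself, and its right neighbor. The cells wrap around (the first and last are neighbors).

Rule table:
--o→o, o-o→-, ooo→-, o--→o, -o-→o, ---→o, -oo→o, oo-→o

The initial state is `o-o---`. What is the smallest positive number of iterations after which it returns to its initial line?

2

o-oooo
o-o---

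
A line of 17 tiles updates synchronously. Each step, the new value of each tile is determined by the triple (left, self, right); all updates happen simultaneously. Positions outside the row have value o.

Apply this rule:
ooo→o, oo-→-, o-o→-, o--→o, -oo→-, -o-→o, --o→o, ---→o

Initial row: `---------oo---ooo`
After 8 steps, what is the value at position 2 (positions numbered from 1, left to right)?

o

ooooooooo--ooo-oo
oooooooo-oo-o---o
ooooooo-----oooo-
oooooo-ooooo-oo--
ooooo---ooo----oo
oooo-ooo-o-oooo-o
ooo---o--o--oo---
oo-ooooooooo--ooo
position 2 holds o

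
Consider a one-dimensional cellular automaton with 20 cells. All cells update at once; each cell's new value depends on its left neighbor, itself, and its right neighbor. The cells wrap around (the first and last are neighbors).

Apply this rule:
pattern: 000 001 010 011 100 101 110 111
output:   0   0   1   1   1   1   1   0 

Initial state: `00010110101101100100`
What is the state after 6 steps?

00011111111111110110
00010000000000011111
10011000000000010001
11011100000000011001
01110110000000011101
11011111000000010111

11011111000000010111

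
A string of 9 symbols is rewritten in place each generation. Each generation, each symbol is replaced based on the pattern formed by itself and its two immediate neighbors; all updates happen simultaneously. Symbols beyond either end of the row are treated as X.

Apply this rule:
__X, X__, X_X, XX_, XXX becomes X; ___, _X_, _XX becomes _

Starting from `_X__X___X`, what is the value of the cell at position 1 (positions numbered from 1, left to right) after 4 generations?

X

X_XX_X_X_
XX_XX_X_X
XXX_XX_X_
XXXX_XX_X
position 1 holds X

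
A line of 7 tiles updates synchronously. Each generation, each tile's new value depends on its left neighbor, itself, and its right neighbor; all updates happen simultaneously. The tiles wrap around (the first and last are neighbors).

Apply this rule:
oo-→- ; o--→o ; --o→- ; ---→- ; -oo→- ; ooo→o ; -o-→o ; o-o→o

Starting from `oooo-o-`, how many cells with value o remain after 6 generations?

3

-oo-ooo
o--o-o-
oo-oooo
o-o-ooo
-ooo-oo
o-o-o--
count of o: 3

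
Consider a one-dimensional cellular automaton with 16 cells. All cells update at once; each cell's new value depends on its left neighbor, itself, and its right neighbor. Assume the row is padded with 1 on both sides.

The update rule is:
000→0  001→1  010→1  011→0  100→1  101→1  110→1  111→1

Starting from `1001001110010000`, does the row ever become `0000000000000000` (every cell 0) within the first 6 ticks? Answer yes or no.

no

1111110111111001
1111111011111110
1111111101111111
1111111110111111
1111111111011111
1111111111101111
tick 6 is 1111111111101111, still not uniform 0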